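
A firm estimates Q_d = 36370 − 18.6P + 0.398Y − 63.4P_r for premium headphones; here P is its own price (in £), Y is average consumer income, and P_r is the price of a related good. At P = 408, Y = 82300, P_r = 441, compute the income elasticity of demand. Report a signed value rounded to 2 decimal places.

0.98

At the given values, Q_d = 36370 − 18.6(408) + 0.398(82300) − 63.4(441) = 33577.2.
∂Q_d/∂Y = 0.398.
E = (0.398) × (82300/33577.2) = 0.9755…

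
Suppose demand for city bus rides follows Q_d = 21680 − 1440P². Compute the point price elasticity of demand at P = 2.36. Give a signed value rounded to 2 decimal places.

-1.17

dQ_d/dP = −2·1440·P = -6796.8. At P = 2.36, Q_d = 13659.776.
Ed = (dQ_d/dP)·(P/Q_d) = (-6796.8) × (2.36/13659.776) = -1.1742…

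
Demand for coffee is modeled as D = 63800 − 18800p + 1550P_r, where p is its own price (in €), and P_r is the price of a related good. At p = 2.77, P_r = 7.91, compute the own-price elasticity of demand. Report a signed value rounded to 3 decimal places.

At the given values, D = 63800 − 18800(2.77) + 1550(7.91) = 23984.5.
∂D/∂p = −18800.
E = (-18800) × (2.77/23984.5) = -2.17123…

-2.171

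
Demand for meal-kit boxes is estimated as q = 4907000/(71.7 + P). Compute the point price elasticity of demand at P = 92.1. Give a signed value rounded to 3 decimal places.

dq/dP = −4907000/(71.7 + P)² = -182.889. At P = 92.1, q = 29957.3.
Ed = (dq/dP)·(P/q) = (-182.889) × (92.1/29957.3) = -0.56227…

-0.562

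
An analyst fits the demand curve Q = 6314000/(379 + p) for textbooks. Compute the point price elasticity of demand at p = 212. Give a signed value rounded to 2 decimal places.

dQ/dp = −6314000/(379 + p)² = -18.0771. At p = 212, Q = 10683.6.
Ed = (dQ/dp)·(p/Q) = (-18.0771) × (212/10683.6) = -0.3587…

-0.36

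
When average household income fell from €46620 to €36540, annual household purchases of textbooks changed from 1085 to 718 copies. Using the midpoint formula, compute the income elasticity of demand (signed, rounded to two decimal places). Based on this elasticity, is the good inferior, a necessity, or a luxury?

1.68; luxury

%ΔQ = (718 − 1085)/[( 1085 + 718)/2] = -367/901.5 = -0.407099…
%ΔIncome = (36540 − 46620)/[( 46620 + 36540)/2] = -10080/41580 = -0.242424…
E_income = (-367/901.5) / (-10080/41580) = 1.6792…
E_income > 1 ⇒ normal good, luxury.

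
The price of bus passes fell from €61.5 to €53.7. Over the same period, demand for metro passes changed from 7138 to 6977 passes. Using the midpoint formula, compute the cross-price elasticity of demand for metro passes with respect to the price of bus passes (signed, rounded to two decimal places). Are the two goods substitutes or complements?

0.17; substitutes

%ΔQ_{metro passes} = (6977 − 7138)/avg = -161/7057.5 = -0.022812…
%ΔP_{bus passes} = (53.7 − 61.5)/avg = -7.8/57.6 = -0.135416…
E_cross = (-161/7057.5) / (-7.8/57.6) = 0.1684…
E_cross > 0 ⇒ the goods are substitutes.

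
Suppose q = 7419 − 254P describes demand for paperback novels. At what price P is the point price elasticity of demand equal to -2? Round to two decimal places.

Ed = −254P/(7419 − 254P). Set this equal to -2:
254P = 2·(7419 − 254P) ⇒ 254P(1 + 2) = 2·7419
P = 2·7419 / (254·3) = 19.4724…

19.47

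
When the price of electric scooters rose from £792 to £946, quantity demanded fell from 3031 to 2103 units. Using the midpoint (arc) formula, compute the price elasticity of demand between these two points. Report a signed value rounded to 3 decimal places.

-2.040

%ΔQ = (2103 − 3031) / [(3031 + 2103)/2] = -928/2567 = -0.361511…
%ΔP = (946 − 792) / [(792 + 946)/2] = 154/869 = 0.177215…
Arc Ed = %ΔQ / %ΔP = (-928/2567) / (154/869) = -2.03995…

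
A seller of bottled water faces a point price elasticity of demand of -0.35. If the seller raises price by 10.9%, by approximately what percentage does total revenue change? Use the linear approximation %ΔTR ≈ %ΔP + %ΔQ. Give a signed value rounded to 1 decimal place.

%ΔQ ≈ Ed × %ΔP = (-0.35) × (+10.9%) = -3.8150%
%ΔTR ≈ %ΔP + %ΔQ = (+10.9%) + (-3.8150%) = +7.0850%

+7.1%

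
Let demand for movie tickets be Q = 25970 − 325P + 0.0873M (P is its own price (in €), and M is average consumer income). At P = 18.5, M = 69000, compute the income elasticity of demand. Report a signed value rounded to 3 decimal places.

At the given values, Q = 25970 − 325(18.5) + 0.0873(69000) = 25981.2.
∂Q/∂M = 0.0873.
E = (0.0873) × (69000/25981.2) = 0.23184…

0.232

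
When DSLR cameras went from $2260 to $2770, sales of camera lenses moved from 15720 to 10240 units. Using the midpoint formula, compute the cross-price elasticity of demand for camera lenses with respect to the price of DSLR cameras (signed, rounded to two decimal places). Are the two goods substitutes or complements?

%ΔQ_{camera lenses} = (10240 − 15720)/avg = -5480/12980 = -0.422187…
%ΔP_{DSLR cameras} = (2770 − 2260)/avg = 510/2515 = 0.202783…
E_cross = (-5480/12980) / (510/2515) = -2.0819…
E_cross < 0 ⇒ the goods are complements.

-2.08; complements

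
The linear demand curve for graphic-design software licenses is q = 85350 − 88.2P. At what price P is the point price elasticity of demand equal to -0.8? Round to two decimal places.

430.08

Ed = −88.2P/(85350 − 88.2P). Set this equal to -0.8:
88.2P = 0.8·(85350 − 88.2P) ⇒ 88.2P(1 + 0.8) = 0.8·85350
P = 0.8·85350 / (88.2·1.8) = 430.0831…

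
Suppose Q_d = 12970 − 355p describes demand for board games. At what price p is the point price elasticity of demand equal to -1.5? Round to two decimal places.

Ed = −355p/(12970 − 355p). Set this equal to -1.5:
355p = 1.5·(12970 − 355p) ⇒ 355p(1 + 1.5) = 1.5·12970
p = 1.5·12970 / (355·2.5) = 21.9211…

21.92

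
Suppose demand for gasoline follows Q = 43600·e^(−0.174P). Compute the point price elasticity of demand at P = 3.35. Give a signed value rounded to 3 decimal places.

dQ/dP = −0.174·Q = -4235.31. At P = 3.35, Q = 24340.9.
Ed = (dQ/dP)·(P/Q) = (-4235.31) × (3.35/24340.9) = -0.5829

-0.583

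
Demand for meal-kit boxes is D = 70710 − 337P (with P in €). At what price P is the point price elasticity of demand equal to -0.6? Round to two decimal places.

Ed = −337P/(70710 − 337P). Set this equal to -0.6:
337P = 0.6·(70710 − 337P) ⇒ 337P(1 + 0.6) = 0.6·70710
P = 0.6·70710 / (337·1.6) = 78.6832…

78.68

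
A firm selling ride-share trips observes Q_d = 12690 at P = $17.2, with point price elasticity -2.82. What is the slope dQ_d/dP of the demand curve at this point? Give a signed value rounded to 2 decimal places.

-2080.57

Ed = (dQ_d/dP)·(P/Q_d) ⇒ dQ_d/dP = Ed·Q_d/P = (-2.82)·12690/17.2 = -2080.5697…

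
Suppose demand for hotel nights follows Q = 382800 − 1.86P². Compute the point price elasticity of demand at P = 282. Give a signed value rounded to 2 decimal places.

-1.26

dQ/dP = −2·1.86·P = -1049.04. At P = 282, Q = 234885.36.
Ed = (dQ/dP)·(P/Q) = (-1049.04) × (282/234885.36) = -1.2594…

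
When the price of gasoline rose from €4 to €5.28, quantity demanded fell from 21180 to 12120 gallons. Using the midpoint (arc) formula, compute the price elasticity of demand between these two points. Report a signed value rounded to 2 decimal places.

-1.97

%ΔQ = (12120 − 21180) / [(21180 + 12120)/2] = -9060/16650 = -0.544144…
%ΔP = (5.28 − 4) / [(4 + 5.28)/2] = 1.28/4.64 = 0.275862…
Arc Ed = %ΔQ / %ΔP = (-9060/16650) / (1.28/4.64) = -1.9725…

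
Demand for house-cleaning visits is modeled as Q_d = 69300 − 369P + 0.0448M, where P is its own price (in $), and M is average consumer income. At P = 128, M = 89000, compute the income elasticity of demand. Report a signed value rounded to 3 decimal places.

At the given values, Q_d = 69300 − 369(128) + 0.0448(89000) = 26055.2.
∂Q_d/∂M = 0.0448.
E = (0.0448) × (89000/26055.2) = 0.15302…

0.153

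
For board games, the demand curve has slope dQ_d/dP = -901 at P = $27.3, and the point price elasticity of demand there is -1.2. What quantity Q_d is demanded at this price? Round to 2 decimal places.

Ed = (dQ_d/dP)·(P/Q_d) ⇒ Q_d = (dQ_d/dP)·P/Ed = (-901)·27.3/(-1.2) = 20497.75

20497.75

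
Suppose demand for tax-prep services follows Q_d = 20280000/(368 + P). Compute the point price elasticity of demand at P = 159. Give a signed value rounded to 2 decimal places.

dQ_d/dP = −20280000/(368 + P)² = -73.0208. At P = 159, Q_d = 38482.
Ed = (dQ_d/dP)·(P/Q_d) = (-73.0208) × (159/38482) = -0.3017…

-0.30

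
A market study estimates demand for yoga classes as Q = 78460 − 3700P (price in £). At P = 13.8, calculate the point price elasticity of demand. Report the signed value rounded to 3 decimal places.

-1.864

dQ/dP = −3700. At P = 13.8, Q = 78460 − 3700(13.8) = 27400.
Ed = (dQ/dP)·(P/Q) = −3700 × (13.8/27400) = -1.86350…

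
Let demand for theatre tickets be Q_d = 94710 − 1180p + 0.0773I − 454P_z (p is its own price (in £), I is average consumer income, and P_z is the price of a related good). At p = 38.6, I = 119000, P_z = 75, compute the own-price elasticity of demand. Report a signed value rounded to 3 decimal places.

At the given values, Q_d = 94710 − 1180(38.6) + 0.0773(119000) − 454(75) = 24310.7.
∂Q_d/∂p = −1180.
E = (-1180) × (38.6/24310.7) = -1.87357…

-1.874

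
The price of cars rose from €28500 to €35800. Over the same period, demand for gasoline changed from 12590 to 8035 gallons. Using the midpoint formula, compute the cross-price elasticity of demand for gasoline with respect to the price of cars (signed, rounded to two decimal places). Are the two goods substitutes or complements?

-1.95; complements

%ΔQ_{gasoline} = (8035 − 12590)/avg = -4555/10312.5 = -0.441696…
%ΔP_{cars} = (35800 − 28500)/avg = 7300/32150 = 0.227060…
E_cross = (-4555/10312.5) / (7300/32150) = -1.9452…
E_cross < 0 ⇒ the goods are complements.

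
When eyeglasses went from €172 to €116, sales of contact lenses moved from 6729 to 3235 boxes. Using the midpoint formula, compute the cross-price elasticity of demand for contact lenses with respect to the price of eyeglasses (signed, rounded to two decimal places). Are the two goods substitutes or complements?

%ΔQ_{contact lenses} = (3235 − 6729)/avg = -3494/4982 = -0.701324…
%ΔP_{eyeglasses} = (116 − 172)/avg = -56/144 = -0.388888…
E_cross = (-3494/4982) / (-56/144) = 1.8034…
E_cross > 0 ⇒ the goods are substitutes.

1.80; substitutes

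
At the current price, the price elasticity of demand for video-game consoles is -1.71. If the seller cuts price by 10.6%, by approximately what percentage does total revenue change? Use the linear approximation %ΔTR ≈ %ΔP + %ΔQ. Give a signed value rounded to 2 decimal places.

+7.53%

%ΔQ ≈ Ed × %ΔP = (-1.71) × (-10.6%) = +18.1260%
%ΔTR ≈ %ΔP + %ΔQ = (-10.6%) + (+18.1260%) = +7.5260%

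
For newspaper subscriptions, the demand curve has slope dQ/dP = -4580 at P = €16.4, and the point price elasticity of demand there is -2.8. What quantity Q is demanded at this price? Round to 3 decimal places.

26825.714

Ed = (dQ/dP)·(P/Q) ⇒ Q = (dQ/dP)·P/Ed = (-4580)·16.4/(-2.8) = 26825.71428…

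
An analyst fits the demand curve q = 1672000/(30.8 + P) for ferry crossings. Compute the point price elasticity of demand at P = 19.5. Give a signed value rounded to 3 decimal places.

dq/dP = −1672000/(30.8 + P)² = -660.846. At P = 19.5, q = 33240.6.
Ed = (dq/dP)·(P/q) = (-660.846) × (19.5/33240.6) = -0.38767…

-0.388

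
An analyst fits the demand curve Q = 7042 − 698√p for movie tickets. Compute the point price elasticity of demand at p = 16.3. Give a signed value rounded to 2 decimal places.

dQ/dp = −698/(2√p) = -86.4434. At p = 16.3, Q = 4223.95.
Ed = (dQ/dp)·(p/Q) = (-86.4434) × (16.3/4223.95) = -0.3335…

-0.33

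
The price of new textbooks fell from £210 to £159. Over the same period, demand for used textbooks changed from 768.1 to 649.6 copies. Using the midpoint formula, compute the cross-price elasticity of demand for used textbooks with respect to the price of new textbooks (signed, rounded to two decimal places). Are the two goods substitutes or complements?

%ΔQ_{used textbooks} = (649.6 − 768.1)/avg = -118.5/708.85 = -0.167172…
%ΔP_{new textbooks} = (159 − 210)/avg = -51/184.5 = -0.276422…
E_cross = (-118.5/708.85) / (-51/184.5) = 0.6047…
E_cross > 0 ⇒ the goods are substitutes.

0.60; substitutes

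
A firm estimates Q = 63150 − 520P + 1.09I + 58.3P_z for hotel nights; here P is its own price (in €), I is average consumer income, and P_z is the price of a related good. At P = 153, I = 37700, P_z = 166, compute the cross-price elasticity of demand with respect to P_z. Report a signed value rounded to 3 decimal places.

0.282

At the given values, Q = 63150 − 520(153) + 1.09(37700) + 58.3(166) = 34360.8.
∂Q/∂P_z = 58.3.
E = (58.3) × (166/34360.8) = 0.28165…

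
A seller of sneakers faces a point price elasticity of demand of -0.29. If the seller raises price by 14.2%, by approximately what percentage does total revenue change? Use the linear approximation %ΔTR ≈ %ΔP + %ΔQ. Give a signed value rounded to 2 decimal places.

%ΔQ ≈ Ed × %ΔP = (-0.29) × (+14.2%) = -4.1180%
%ΔTR ≈ %ΔP + %ΔQ = (+14.2%) + (-4.1180%) = +10.0820%

+10.08%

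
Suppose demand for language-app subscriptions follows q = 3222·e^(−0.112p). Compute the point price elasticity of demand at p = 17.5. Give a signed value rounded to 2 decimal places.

dq/dp = −0.112·q = -50.8307. At p = 17.5, q = 453.846.
Ed = (dq/dp)·(p/q) = (-50.8307) × (17.5/453.846) = -1.96

-1.96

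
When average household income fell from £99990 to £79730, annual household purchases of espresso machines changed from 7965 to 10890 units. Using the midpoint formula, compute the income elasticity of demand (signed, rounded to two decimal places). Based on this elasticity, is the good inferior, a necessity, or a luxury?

%ΔQ = (10890 − 7965)/[( 7965 + 10890)/2] = 2925/9427.5 = 0.310262…
%ΔIncome = (79730 − 99990)/[( 99990 + 79730)/2] = -20260/89860 = -0.225461…
E_income = (2925/9427.5) / (-20260/89860) = -1.3761…
E_income < 0 ⇒ inferior good.

-1.38; inferior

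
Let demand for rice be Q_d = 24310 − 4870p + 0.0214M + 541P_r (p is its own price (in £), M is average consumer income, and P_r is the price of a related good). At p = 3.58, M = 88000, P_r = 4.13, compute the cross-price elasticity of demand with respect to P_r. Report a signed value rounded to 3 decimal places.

At the given values, Q_d = 24310 − 4870(3.58) + 0.0214(88000) + 541(4.13) = 10992.93.
∂Q_d/∂P_r = 541.
E = (541) × (4.13/10992.93) = 0.20325…

0.203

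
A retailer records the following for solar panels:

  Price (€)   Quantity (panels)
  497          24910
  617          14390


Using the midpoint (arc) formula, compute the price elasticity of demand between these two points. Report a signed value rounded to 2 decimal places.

%ΔQ = (14390 − 24910) / [(24910 + 14390)/2] = -10520/19650 = -0.535368…
%ΔP = (617 − 497) / [(497 + 617)/2] = 120/557 = 0.215439…
Arc Ed = %ΔQ / %ΔP = (-10520/19650) / (120/557) = -2.4850…

-2.49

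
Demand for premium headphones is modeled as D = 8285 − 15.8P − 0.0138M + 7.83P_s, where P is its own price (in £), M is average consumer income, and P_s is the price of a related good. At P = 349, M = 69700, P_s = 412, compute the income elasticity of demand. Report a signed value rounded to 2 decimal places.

At the given values, D = 8285 − 15.8(349) − 0.0138(69700) + 7.83(412) = 5034.9.
∂D/∂M = -0.0138.
E = (-0.0138) × (69700/5034.9) = -0.1910…

-0.19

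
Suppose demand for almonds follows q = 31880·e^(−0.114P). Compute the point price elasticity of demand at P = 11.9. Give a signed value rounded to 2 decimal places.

dq/dP = −0.114·q = -935.964. At P = 11.9, q = 8210.21.
Ed = (dq/dP)·(P/q) = (-935.964) × (11.9/8210.21) = -1.3566

-1.36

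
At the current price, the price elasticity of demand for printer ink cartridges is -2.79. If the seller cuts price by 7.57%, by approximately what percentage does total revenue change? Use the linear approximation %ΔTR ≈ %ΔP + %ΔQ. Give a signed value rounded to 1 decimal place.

+13.6%

%ΔQ ≈ Ed × %ΔP = (-2.79) × (-7.57%) = +21.1203%
%ΔTR ≈ %ΔP + %ΔQ = (-7.57%) + (+21.1203%) = +13.5503%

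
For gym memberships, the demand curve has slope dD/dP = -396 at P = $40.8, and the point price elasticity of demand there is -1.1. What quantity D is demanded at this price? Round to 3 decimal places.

Ed = (dD/dP)·(P/D) ⇒ D = (dD/dP)·P/Ed = (-396)·40.8/(-1.1) = 14688

14688.000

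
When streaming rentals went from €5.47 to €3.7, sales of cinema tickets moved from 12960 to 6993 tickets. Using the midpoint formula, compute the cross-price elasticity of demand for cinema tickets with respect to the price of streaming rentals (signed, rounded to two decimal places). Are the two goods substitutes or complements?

1.55; substitutes

%ΔQ_{cinema tickets} = (6993 − 12960)/avg = -5967/9976.5 = -0.598105…
%ΔP_{streaming rentals} = (3.7 − 5.47)/avg = -1.77/4.585 = -0.386041…
E_cross = (-5967/9976.5) / (-1.77/4.585) = 1.5493…
E_cross > 0 ⇒ the goods are substitutes.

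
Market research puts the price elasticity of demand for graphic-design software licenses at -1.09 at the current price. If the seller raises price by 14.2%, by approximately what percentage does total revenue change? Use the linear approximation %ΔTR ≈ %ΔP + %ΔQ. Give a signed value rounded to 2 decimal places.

-1.28%

%ΔQ ≈ Ed × %ΔP = (-1.09) × (+14.2%) = -15.4780%
%ΔTR ≈ %ΔP + %ΔQ = (+14.2%) + (-15.4780%) = -1.2780%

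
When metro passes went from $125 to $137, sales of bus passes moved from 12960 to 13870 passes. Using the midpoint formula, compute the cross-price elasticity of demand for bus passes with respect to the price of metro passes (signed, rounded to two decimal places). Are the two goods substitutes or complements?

0.74; substitutes

%ΔQ_{bus passes} = (13870 − 12960)/avg = 910/13415 = 0.067834…
%ΔP_{metro passes} = (137 − 125)/avg = 12/131 = 0.091603…
E_cross = (910/13415) / (12/131) = 0.7405…
E_cross > 0 ⇒ the goods are substitutes.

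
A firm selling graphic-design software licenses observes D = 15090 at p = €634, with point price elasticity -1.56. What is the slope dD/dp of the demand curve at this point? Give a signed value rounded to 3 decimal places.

Ed = (dD/dp)·(p/D) ⇒ dD/dp = Ed·D/p = (-1.56)·15090/634 = -37.12996…

-37.130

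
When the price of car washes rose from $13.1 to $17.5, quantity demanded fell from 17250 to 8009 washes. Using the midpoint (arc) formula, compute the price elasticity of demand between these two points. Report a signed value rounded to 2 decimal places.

%ΔQ = (8009 − 17250) / [(17250 + 8009)/2] = -9241/12629.5 = -0.731699…
%ΔP = (17.5 − 13.1) / [(13.1 + 17.5)/2] = 4.4/15.3 = 0.287581…
Arc Ed = %ΔQ / %ΔP = (-9241/12629.5) / (4.4/15.3) = -2.5443…

-2.54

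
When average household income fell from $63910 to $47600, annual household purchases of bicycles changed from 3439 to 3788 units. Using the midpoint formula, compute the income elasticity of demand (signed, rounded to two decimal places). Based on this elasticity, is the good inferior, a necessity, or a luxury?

%ΔQ = (3788 − 3439)/[( 3439 + 3788)/2] = 349/3613.5 = 0.096582…
%ΔIncome = (47600 − 63910)/[( 63910 + 47600)/2] = -16310/55755 = -0.292529…
E_income = (349/3613.5) / (-16310/55755) = -0.3301…
E_income < 0 ⇒ inferior good.

-0.33; inferior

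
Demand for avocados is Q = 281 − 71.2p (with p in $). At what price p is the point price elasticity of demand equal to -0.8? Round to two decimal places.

1.75

Ed = −71.2p/(281 − 71.2p). Set this equal to -0.8:
71.2p = 0.8·(281 − 71.2p) ⇒ 71.2p(1 + 0.8) = 0.8·281
p = 0.8·281 / (71.2·1.8) = 1.7540…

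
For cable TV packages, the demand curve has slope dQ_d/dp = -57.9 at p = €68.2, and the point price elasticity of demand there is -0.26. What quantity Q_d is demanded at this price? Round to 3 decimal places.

Ed = (dQ_d/dp)·(p/Q_d) ⇒ Q_d = (dQ_d/dp)·p/Ed = (-57.9)·68.2/(-0.26) = 15187.61538…

15187.615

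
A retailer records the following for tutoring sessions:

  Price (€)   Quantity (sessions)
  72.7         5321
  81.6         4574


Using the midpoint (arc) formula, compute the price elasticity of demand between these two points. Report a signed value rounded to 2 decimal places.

-1.31

%ΔQ = (4574 − 5321) / [(5321 + 4574)/2] = -747/4947.5 = -0.150985…
%ΔP = (81.6 − 72.7) / [(72.7 + 81.6)/2] = 8.9/77.15 = 0.115359…
Arc Ed = %ΔQ / %ΔP = (-747/4947.5) / (8.9/77.15) = -1.3088…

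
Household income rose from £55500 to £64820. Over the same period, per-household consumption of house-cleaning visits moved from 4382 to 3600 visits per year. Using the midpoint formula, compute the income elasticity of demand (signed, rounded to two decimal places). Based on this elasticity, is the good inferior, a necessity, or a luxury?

%ΔQ = (3600 − 4382)/[( 4382 + 3600)/2] = -782/3991 = -0.195940…
%ΔIncome = (64820 − 55500)/[( 55500 + 64820)/2] = 9320/60160 = 0.154920…
E_income = (-782/3991) / (9320/60160) = -1.2647…
E_income < 0 ⇒ inferior good.

-1.26; inferior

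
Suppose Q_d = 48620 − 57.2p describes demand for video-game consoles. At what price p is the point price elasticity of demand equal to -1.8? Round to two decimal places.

Ed = −57.2p/(48620 − 57.2p). Set this equal to -1.8:
57.2p = 1.8·(48620 − 57.2p) ⇒ 57.2p(1 + 1.8) = 1.8·48620
p = 1.8·48620 / (57.2·2.8) = 546.4285…

546.43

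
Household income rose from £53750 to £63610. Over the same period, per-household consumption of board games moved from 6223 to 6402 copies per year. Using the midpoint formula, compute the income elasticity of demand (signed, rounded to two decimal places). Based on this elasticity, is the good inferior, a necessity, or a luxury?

0.17; necessity

%ΔQ = (6402 − 6223)/[( 6223 + 6402)/2] = 179/6312.5 = 0.028356…
%ΔIncome = (63610 − 53750)/[( 53750 + 63610)/2] = 9860/58680 = 0.168029…
E_income = (179/6312.5) / (9860/58680) = 0.1687…
0 < E_income < 1 ⇒ normal good, necessity.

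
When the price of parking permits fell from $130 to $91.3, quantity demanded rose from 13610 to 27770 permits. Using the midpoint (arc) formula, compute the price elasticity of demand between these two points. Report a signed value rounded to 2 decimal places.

-1.96

%ΔQ = (27770 − 13610) / [(13610 + 27770)/2] = 14160/20690 = 0.684388…
%ΔP = (91.3 − 130) / [(130 + 91.3)/2] = -38.7/110.65 = -0.349751…
Arc Ed = %ΔQ / %ΔP = (14160/20690) / (-38.7/110.65) = -1.9567…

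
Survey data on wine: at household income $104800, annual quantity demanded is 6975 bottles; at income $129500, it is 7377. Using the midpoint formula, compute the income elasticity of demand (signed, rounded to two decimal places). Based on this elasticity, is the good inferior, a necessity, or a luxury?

%ΔQ = (7377 − 6975)/[( 6975 + 7377)/2] = 402/7176 = 0.056020…
%ΔIncome = (129500 − 104800)/[( 104800 + 129500)/2] = 24700/117150 = 0.210840…
E_income = (402/7176) / (24700/117150) = 0.2656…
0 < E_income < 1 ⇒ normal good, necessity.

0.27; necessity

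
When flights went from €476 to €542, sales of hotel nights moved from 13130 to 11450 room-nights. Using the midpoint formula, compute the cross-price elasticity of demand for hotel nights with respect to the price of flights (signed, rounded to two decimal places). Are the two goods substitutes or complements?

%ΔQ_{hotel nights} = (11450 − 13130)/avg = -1680/12290 = -0.136696…
%ΔP_{flights} = (542 − 476)/avg = 66/509 = 0.129666…
E_cross = (-1680/12290) / (66/509) = -1.0542…
E_cross < 0 ⇒ the goods are complements.

-1.05; complements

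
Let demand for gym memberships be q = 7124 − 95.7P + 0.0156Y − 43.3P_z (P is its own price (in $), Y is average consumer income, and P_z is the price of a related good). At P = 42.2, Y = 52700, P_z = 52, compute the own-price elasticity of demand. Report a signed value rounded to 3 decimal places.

-2.439

At the given values, q = 7124 − 95.7(42.2) + 0.0156(52700) − 43.3(52) = 1655.98.
∂q/∂P = −95.7.
E = (-95.7) × (42.2/1655.98) = -2.43876…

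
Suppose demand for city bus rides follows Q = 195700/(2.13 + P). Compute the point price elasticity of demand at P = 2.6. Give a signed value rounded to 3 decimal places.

-0.550

dQ/dP = −195700/(2.13 + P)² = -8747.19. At P = 2.6, Q = 41374.2.
Ed = (dQ/dP)·(P/Q) = (-8747.19) × (2.6/41374.2) = -0.54968…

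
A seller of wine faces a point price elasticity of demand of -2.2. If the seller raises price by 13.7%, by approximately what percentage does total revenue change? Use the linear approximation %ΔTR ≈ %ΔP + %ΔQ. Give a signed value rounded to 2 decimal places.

-16.44%

%ΔQ ≈ Ed × %ΔP = (-2.2) × (+13.7%) = -30.1400%
%ΔTR ≈ %ΔP + %ΔQ = (+13.7%) + (-30.1400%) = -16.4400%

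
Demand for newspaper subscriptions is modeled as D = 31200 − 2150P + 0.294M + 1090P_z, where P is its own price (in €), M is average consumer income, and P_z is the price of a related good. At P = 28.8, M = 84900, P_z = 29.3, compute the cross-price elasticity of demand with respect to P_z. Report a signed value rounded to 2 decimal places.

At the given values, D = 31200 − 2150(28.8) + 0.294(84900) + 1090(29.3) = 26177.6.
∂D/∂P_z = 1090.
E = (1090) × (29.3/26177.6) = 1.2200…

1.22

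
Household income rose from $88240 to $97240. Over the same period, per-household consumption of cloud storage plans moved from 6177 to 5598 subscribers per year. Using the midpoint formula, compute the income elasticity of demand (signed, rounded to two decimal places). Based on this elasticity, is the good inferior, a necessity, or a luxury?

%ΔQ = (5598 − 6177)/[( 6177 + 5598)/2] = -579/5887.5 = -0.098343…
%ΔIncome = (97240 − 88240)/[( 88240 + 97240)/2] = 9000/92740 = 0.097045…
E_income = (-579/5887.5) / (9000/92740) = -1.0133…
E_income < 0 ⇒ inferior good.

-1.01; inferior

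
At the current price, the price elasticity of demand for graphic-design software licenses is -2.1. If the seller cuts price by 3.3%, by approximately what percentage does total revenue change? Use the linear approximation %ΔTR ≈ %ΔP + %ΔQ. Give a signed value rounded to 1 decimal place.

+3.6%

%ΔQ ≈ Ed × %ΔP = (-2.1) × (-3.3%) = +6.9300%
%ΔTR ≈ %ΔP + %ΔQ = (-3.3%) + (+6.9300%) = +3.6300%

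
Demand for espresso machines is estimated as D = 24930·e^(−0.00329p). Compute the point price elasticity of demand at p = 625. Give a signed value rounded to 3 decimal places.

dD/dp = −0.00329·D = -10.493. At p = 625, D = 3189.37.
Ed = (dD/dp)·(p/D) = (-10.493) × (625/3189.37) = -2.05625

-2.056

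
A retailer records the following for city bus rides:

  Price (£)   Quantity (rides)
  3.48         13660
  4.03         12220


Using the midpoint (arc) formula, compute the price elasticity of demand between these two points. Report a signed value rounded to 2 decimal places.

%ΔQ = (12220 − 13660) / [(13660 + 12220)/2] = -1440/12940 = -0.111282…
%ΔP = (4.03 − 3.48) / [(3.48 + 4.03)/2] = 0.55/3.755 = 0.146471…
Arc Ed = %ΔQ / %ΔP = (-1440/12940) / (0.55/3.755) = -0.7597…

-0.76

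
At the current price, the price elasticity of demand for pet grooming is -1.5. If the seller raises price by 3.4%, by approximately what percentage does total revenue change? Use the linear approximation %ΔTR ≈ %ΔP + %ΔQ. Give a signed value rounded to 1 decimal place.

-1.7%

%ΔQ ≈ Ed × %ΔP = (-1.5) × (+3.4%) = -5.1000%
%ΔTR ≈ %ΔP + %ΔQ = (+3.4%) + (-5.1000%) = -1.7000%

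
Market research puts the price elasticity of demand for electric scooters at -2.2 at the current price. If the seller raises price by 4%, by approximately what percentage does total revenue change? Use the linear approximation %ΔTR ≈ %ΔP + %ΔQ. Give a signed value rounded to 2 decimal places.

-4.80%

%ΔQ ≈ Ed × %ΔP = (-2.2) × (+4%) = -8.8000%
%ΔTR ≈ %ΔP + %ΔQ = (+4%) + (-8.8000%) = -4.8000%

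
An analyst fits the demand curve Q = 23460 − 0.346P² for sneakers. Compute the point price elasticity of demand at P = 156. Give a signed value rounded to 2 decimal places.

dQ/dP = −2·0.346·P = -107.952. At P = 156, Q = 15039.744.
Ed = (dQ/dP)·(P/Q) = (-107.952) × (156/15039.744) = -1.1197…

-1.12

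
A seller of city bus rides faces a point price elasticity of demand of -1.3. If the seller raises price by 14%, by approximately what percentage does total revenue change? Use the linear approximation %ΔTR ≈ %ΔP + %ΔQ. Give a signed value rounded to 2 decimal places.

-4.20%

%ΔQ ≈ Ed × %ΔP = (-1.3) × (+14%) = -18.2000%
%ΔTR ≈ %ΔP + %ΔQ = (+14%) + (-18.2000%) = -4.2000%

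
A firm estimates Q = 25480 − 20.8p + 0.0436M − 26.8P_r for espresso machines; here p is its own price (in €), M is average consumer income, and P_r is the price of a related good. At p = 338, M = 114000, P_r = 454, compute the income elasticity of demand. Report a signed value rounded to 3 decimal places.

0.442

At the given values, Q = 25480 − 20.8(338) + 0.0436(114000) − 26.8(454) = 11252.8.
∂Q/∂M = 0.0436.
E = (0.0436) × (114000/11252.8) = 0.44170…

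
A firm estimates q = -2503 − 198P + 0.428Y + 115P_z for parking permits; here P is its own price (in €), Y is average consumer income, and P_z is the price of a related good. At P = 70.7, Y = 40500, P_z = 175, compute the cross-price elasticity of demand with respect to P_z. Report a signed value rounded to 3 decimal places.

0.960

At the given values, q = -2503 − 198(70.7) + 0.428(40500) + 115(175) = 20957.4.
∂q/∂P_z = 115.
E = (115) × (175/20957.4) = 0.96028…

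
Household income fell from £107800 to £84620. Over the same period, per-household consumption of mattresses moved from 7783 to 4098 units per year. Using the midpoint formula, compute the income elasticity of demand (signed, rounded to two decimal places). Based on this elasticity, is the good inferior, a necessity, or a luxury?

2.57; luxury

%ΔQ = (4098 − 7783)/[( 7783 + 4098)/2] = -3685/5940.5 = -0.620318…
%ΔIncome = (84620 − 107800)/[( 107800 + 84620)/2] = -23180/96210 = -0.240931…
E_income = (-3685/5940.5) / (-23180/96210) = 2.5746…
E_income > 1 ⇒ normal good, luxury.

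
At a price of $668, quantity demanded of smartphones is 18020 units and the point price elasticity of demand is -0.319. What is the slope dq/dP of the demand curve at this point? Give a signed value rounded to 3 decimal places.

-8.605

Ed = (dq/dP)·(P/q) ⇒ dq/dP = Ed·q/P = (-0.319)·18020/668 = -8.60535…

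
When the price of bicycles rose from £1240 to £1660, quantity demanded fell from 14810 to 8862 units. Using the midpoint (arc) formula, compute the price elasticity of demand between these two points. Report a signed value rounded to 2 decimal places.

%ΔQ = (8862 − 14810) / [(14810 + 8862)/2] = -5948/11836 = -0.502534…
%ΔP = (1660 − 1240) / [(1240 + 1660)/2] = 420/1450 = 0.289655…
Arc Ed = %ΔQ / %ΔP = (-5948/11836) / (420/1450) = -1.7349…

-1.73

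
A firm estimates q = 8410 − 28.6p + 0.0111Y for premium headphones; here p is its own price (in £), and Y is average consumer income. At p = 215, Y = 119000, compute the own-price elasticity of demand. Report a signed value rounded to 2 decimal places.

At the given values, q = 8410 − 28.6(215) + 0.0111(119000) = 3581.9.
∂q/∂p = −28.6.
E = (-28.6) × (215/3581.9) = -1.7166…

-1.72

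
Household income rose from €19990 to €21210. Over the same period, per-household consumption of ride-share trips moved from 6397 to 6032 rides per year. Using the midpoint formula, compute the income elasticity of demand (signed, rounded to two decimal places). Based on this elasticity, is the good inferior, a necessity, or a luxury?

%ΔQ = (6032 − 6397)/[( 6397 + 6032)/2] = -365/6214.5 = -0.058733…
%ΔIncome = (21210 − 19990)/[( 19990 + 21210)/2] = 1220/20600 = 0.059223…
E_income = (-365/6214.5) / (1220/20600) = -0.9917…
E_income < 0 ⇒ inferior good.

-0.99; inferior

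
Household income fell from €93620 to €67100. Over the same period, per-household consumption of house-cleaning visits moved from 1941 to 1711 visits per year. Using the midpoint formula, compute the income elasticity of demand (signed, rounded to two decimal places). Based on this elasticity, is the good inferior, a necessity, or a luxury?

%ΔQ = (1711 − 1941)/[( 1941 + 1711)/2] = -230/1826 = -0.125958…
%ΔIncome = (67100 − 93620)/[( 93620 + 67100)/2] = -26520/80360 = -0.330014…
E_income = (-230/1826) / (-26520/80360) = 0.3816…
0 < E_income < 1 ⇒ normal good, necessity.

0.38; necessity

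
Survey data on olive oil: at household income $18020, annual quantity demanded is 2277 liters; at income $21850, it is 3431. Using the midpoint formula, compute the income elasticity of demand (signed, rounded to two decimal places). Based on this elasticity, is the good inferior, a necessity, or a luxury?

%ΔQ = (3431 − 2277)/[( 2277 + 3431)/2] = 1154/2854 = 0.404344…
%ΔIncome = (21850 − 18020)/[( 18020 + 21850)/2] = 3830/19935 = 0.192124…
E_income = (1154/2854) / (3830/19935) = 2.1045…
E_income > 1 ⇒ normal good, luxury.

2.10; luxury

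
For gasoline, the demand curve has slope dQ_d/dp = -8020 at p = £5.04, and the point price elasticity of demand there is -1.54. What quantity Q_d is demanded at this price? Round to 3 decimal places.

Ed = (dQ_d/dp)·(p/Q_d) ⇒ Q_d = (dQ_d/dp)·p/Ed = (-8020)·5.04/(-1.54) = 26247.27272…

26247.273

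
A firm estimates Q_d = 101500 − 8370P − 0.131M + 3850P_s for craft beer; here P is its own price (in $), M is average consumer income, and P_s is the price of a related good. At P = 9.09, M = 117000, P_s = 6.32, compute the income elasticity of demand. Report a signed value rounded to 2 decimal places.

-0.45

At the given values, Q_d = 101500 − 8370(9.09) − 0.131(117000) + 3850(6.32) = 34421.7.
∂Q_d/∂M = -0.131.
E = (-0.131) × (117000/34421.7) = -0.4452…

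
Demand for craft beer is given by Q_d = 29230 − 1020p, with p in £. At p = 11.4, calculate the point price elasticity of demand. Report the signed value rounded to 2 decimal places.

dQ_d/dp = −1020. At p = 11.4, Q_d = 29230 − 1020(11.4) = 17602.
Ed = (dQ_d/dp)·(p/Q_d) = −1020 × (11.4/17602) = -0.6606…

-0.66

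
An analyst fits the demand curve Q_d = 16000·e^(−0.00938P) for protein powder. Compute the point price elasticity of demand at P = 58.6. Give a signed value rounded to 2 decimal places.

-0.55

dQ_d/dP = −0.00938·Q_d = -86.6174. At P = 58.6, Q_d = 9234.26.
Ed = (dQ_d/dP)·(P/Q_d) = (-86.6174) × (58.6/9234.26) = -0.5496…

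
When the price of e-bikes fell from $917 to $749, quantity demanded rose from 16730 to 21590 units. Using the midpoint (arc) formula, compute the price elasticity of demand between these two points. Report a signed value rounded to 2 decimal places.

%ΔQ = (21590 − 16730) / [(16730 + 21590)/2] = 4860/19160 = 0.253653…
%ΔP = (749 − 917) / [(917 + 749)/2] = -168/833 = -0.201680…
Arc Ed = %ΔQ / %ΔP = (4860/19160) / (-168/833) = -1.2576…

-1.26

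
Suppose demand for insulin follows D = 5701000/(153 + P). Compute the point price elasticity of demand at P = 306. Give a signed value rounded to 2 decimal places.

-0.67

dD/dP = −5701000/(153 + P)² = -27.0599. At P = 306, D = 12420.5.
Ed = (dD/dP)·(P/D) = (-27.0599) × (306/12420.5) = -0.6666…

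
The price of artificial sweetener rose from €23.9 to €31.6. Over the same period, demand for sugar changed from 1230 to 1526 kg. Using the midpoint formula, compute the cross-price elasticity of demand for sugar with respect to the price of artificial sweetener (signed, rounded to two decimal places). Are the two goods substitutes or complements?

0.77; substitutes

%ΔQ_{sugar} = (1526 − 1230)/avg = 296/1378 = 0.214804…
%ΔP_{artificial sweetener} = (31.6 − 23.9)/avg = 7.7/27.75 = 0.277477…
E_cross = (296/1378) / (7.7/27.75) = 0.7741…
E_cross > 0 ⇒ the goods are substitutes.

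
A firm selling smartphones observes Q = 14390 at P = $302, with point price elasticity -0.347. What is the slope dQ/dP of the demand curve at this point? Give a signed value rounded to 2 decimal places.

-16.53

Ed = (dQ/dP)·(P/Q) ⇒ dQ/dP = Ed·Q/P = (-0.347)·14390/302 = -16.5342…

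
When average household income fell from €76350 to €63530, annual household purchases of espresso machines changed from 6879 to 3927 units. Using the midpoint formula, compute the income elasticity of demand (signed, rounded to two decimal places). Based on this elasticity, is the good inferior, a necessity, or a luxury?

%ΔQ = (3927 − 6879)/[( 6879 + 3927)/2] = -2952/5403 = -0.546363…
%ΔIncome = (63530 − 76350)/[( 76350 + 63530)/2] = -12820/69940 = -0.183299…
E_income = (-2952/5403) / (-12820/69940) = 2.9807…
E_income > 1 ⇒ normal good, luxury.

2.98; luxury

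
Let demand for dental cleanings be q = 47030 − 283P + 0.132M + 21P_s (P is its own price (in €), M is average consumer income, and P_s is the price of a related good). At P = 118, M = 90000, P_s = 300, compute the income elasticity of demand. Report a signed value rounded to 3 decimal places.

0.373

At the given values, q = 47030 − 283(118) + 0.132(90000) + 21(300) = 31816.
∂q/∂M = 0.132.
E = (0.132) × (90000/31816) = 0.37339…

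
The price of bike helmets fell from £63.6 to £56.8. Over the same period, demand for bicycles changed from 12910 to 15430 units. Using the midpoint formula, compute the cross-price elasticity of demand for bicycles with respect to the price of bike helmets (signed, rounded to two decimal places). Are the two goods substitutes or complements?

-1.57; complements

%ΔQ_{bicycles} = (15430 − 12910)/avg = 2520/14170 = 0.177840…
%ΔP_{bike helmets} = (56.8 − 63.6)/avg = -6.8/60.2 = -0.112956…
E_cross = (2520/14170) / (-6.8/60.2) = -1.5744…
E_cross < 0 ⇒ the goods are complements.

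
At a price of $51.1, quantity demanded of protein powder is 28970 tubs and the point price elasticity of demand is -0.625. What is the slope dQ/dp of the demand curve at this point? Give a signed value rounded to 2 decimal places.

-354.33

Ed = (dQ/dp)·(p/Q) ⇒ dQ/dp = Ed·Q/p = (-0.625)·28970/51.1 = -354.3297…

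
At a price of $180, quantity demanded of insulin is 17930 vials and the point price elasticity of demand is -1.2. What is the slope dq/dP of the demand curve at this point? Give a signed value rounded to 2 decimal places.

Ed = (dq/dP)·(P/q) ⇒ dq/dP = Ed·q/P = (-1.2)·17930/180 = -119.5333…

-119.53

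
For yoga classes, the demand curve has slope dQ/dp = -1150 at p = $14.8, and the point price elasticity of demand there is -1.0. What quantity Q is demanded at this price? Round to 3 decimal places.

Ed = (dQ/dp)·(p/Q) ⇒ Q = (dQ/dp)·p/Ed = (-1150)·14.8/(-1.0) = 17020

17020.000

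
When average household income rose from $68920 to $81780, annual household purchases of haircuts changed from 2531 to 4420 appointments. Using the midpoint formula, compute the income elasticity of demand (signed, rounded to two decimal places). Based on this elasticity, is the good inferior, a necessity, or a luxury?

%ΔQ = (4420 − 2531)/[( 2531 + 4420)/2] = 1889/3475.5 = 0.543518…
%ΔIncome = (81780 − 68920)/[( 68920 + 81780)/2] = 12860/75350 = 0.170670…
E_income = (1889/3475.5) / (12860/75350) = 3.1846…
E_income > 1 ⇒ normal good, luxury.

3.18; luxury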